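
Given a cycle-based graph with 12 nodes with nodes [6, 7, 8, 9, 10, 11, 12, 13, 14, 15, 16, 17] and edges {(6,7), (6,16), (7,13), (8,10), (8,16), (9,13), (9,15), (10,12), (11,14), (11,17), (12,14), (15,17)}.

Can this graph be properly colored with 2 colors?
Yes, G is 2-colorable

A valid 2-coloring: color 1: [6, 8, 11, 12, 13, 15]; color 2: [7, 9, 10, 14, 16, 17].
(χ(G) = 2 ≤ 2.)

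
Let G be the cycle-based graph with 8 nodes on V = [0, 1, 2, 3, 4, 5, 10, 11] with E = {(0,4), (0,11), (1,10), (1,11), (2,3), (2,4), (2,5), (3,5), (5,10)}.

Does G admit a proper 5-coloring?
A valid 5-coloring: color 1: [0, 1, 2]; color 2: [4, 5, 11]; color 3: [3, 10].
(χ(G) = 3 ≤ 5.)

Yes, G is 5-colorable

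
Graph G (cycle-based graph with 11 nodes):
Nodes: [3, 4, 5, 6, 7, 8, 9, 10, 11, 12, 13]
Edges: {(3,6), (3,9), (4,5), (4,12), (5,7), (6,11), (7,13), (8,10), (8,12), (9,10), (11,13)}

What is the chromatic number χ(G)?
χ(G) = 3

Clique number ω(G) = 2 (lower bound: χ ≥ ω).
Odd cycle [11, 6, 3, 9, 10, 8, 12, 4, 5, 7, 13] needs 3 colors (χ ≥ 3).
The coloring below uses 3 colors, so χ(G) = 3.
A valid 3-coloring: color 1: [3, 7, 10, 11, 12]; color 2: [4, 6, 8, 9, 13]; color 3: [5].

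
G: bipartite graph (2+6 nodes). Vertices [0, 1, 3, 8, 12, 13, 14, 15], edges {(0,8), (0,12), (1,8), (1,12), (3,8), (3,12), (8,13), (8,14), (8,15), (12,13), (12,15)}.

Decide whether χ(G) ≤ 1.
Edge (0,8) forces its endpoints to differ, so 1 color is not enough.

No, G is not 1-colorable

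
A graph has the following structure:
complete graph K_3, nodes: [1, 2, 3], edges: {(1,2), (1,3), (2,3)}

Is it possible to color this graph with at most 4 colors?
Yes, G is 4-colorable

A valid 4-coloring: color 1: [2]; color 2: [3]; color 3: [1].
(χ(G) = 3 ≤ 4.)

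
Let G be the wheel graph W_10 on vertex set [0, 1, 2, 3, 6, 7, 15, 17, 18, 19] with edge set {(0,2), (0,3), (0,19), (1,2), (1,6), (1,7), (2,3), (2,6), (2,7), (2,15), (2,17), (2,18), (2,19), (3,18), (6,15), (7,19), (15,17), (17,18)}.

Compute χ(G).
Clique number ω(G) = 3 (lower bound: χ ≥ ω).
Odd cycle [0, 19, 7, 1, 6, 15, 17, 18, 3] needs 3 colors (χ ≥ 3).
Vertex 2 is adjacent to every vertex of [0, 1, 3, 6, 7, 15, 17, 18, 19], which already need 3 colors among themselves, so 2 needs a new color (χ ≥ 4).
The coloring below uses 4 colors, so χ(G) = 4.
A valid 4-coloring: color 1: [2]; color 2: [0, 6, 7, 18]; color 3: [1, 3, 15, 19]; color 4: [17].

χ(G) = 4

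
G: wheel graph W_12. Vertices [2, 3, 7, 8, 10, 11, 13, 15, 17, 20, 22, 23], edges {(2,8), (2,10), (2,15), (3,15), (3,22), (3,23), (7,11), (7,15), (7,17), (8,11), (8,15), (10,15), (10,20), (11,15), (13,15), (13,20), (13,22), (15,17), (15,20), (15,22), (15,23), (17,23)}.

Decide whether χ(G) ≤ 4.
Yes, G is 4-colorable

A valid 4-coloring: color 1: [15]; color 2: [2, 11, 17, 20, 22]; color 3: [7, 8, 10, 13, 23]; color 4: [3].
(χ(G) = 4 ≤ 4.)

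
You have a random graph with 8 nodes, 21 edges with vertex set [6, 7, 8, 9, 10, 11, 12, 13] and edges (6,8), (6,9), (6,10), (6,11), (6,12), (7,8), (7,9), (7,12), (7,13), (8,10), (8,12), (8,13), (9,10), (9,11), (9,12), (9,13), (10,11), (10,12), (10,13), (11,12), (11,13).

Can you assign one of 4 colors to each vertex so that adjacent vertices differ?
No, G is not 4-colorable

The clique on vertices [6, 9, 10, 11, 12] has size 5 > 4, so it alone needs 5 colors.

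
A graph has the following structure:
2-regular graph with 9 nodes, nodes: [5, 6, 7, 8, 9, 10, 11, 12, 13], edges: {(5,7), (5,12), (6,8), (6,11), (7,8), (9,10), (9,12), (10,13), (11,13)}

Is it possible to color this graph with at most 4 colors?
Yes, G is 4-colorable

A valid 4-coloring: color 1: [5, 8, 10, 11]; color 2: [6, 7, 9, 13]; color 3: [12].
(χ(G) = 3 ≤ 4.)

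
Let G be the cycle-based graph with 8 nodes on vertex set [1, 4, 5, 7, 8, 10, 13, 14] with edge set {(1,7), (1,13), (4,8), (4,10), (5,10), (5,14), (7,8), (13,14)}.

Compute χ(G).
χ(G) = 2

Clique number ω(G) = 2 (lower bound: χ ≥ ω).
The graph is bipartite (no odd cycle), so 2 colors suffice: χ(G) = 2.
A valid 2-coloring: color 1: [1, 8, 10, 14]; color 2: [4, 5, 7, 13].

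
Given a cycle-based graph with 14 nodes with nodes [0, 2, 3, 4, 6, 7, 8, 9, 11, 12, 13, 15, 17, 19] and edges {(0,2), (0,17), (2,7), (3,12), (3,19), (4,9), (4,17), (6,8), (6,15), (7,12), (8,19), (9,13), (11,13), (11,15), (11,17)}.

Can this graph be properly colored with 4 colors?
Yes, G is 4-colorable

A valid 4-coloring: color 1: [3, 7, 8, 9, 15, 17]; color 2: [2, 4, 6, 11, 12, 19]; color 3: [0, 13].
(χ(G) = 3 ≤ 4.)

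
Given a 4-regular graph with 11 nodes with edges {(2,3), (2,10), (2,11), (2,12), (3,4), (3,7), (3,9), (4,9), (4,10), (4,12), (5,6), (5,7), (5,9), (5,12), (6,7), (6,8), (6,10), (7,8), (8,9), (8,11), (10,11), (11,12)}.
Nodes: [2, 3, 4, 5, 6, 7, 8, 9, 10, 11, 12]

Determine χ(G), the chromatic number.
χ(G) = 3

Clique number ω(G) = 3 (lower bound: χ ≥ ω).
The clique on [2, 10, 11] has size 3, forcing χ ≥ 3, and the coloring below uses 3 colors, so χ(G) = 3.
A valid 3-coloring: color 1: [2, 4, 5, 8]; color 2: [7, 9, 10, 12]; color 3: [3, 6, 11].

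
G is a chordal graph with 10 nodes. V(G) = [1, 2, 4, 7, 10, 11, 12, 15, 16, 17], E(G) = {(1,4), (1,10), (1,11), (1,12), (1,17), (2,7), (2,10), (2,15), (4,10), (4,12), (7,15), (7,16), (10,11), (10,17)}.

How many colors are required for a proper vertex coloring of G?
Clique number ω(G) = 3 (lower bound: χ ≥ ω).
The clique on [1, 10, 17] has size 3, forcing χ ≥ 3, and the coloring below uses 3 colors, so χ(G) = 3.
A valid 3-coloring: color 1: [7, 10, 12]; color 2: [1, 2, 16]; color 3: [4, 11, 15, 17].

χ(G) = 3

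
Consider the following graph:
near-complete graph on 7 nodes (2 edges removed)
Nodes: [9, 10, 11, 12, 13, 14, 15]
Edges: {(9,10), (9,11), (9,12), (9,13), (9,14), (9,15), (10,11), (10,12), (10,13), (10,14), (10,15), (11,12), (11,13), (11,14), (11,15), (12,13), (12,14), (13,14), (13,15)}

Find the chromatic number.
Clique number ω(G) = 6 (lower bound: χ ≥ ω).
The clique on [9, 10, 11, 12, 13, 14] has size 6, forcing χ ≥ 6, and the coloring below uses 6 colors, so χ(G) = 6.
A valid 6-coloring: color 1: [13]; color 2: [10]; color 3: [9]; color 4: [11]; color 5: [12, 15]; color 6: [14].

χ(G) = 6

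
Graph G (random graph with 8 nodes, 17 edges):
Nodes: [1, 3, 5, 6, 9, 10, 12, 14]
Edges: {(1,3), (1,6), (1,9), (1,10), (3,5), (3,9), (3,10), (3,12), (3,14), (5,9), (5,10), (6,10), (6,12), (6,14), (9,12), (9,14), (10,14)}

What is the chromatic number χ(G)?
χ(G) = 3

Clique number ω(G) = 3 (lower bound: χ ≥ ω).
The clique on [1, 3, 9] has size 3, forcing χ ≥ 3, and the coloring below uses 3 colors, so χ(G) = 3.
A valid 3-coloring: color 1: [3, 6]; color 2: [9, 10]; color 3: [1, 5, 12, 14].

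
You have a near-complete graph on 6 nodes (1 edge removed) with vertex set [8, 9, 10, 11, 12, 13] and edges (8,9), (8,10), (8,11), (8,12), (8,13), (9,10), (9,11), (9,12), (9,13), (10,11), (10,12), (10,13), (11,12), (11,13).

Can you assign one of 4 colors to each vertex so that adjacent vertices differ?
The clique on vertices [8, 9, 10, 11, 12] has size 5 > 4, so it alone needs 5 colors.

No, G is not 4-colorable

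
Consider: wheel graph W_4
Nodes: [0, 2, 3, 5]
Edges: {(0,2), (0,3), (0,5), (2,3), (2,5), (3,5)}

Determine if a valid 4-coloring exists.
Yes, G is 4-colorable

A valid 4-coloring: color 1: [0]; color 2: [3]; color 3: [2]; color 4: [5].
(χ(G) = 4 ≤ 4.)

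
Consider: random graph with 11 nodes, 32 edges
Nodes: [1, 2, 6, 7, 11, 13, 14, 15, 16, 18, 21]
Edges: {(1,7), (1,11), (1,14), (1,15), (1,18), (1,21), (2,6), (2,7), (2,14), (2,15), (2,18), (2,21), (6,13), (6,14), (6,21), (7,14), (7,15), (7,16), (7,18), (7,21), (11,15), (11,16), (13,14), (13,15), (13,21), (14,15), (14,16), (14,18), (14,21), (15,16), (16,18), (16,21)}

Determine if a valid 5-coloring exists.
Yes, G is 5-colorable

A valid 5-coloring: color 1: [11, 14]; color 2: [15, 18, 21]; color 3: [6, 7]; color 4: [1, 2, 13, 16].
(χ(G) = 4 ≤ 5.)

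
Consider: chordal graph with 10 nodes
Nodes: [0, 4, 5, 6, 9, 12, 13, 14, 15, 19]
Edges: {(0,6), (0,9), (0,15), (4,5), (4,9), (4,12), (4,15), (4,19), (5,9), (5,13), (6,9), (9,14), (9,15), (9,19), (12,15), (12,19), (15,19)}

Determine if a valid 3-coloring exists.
No, G is not 3-colorable

The clique on vertices [4, 9, 15, 19] has size 4 > 3, so it alone needs 4 colors.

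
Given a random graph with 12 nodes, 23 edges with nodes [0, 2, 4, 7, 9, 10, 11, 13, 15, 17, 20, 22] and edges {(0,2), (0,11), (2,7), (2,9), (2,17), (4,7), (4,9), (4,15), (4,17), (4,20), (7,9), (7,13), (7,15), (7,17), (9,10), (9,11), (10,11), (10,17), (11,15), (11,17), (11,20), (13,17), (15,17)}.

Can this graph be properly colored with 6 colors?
A valid 6-coloring: color 1: [0, 9, 17, 20, 22]; color 2: [7, 11]; color 3: [2, 10, 13, 15]; color 4: [4].
(χ(G) = 4 ≤ 6.)

Yes, G is 6-colorable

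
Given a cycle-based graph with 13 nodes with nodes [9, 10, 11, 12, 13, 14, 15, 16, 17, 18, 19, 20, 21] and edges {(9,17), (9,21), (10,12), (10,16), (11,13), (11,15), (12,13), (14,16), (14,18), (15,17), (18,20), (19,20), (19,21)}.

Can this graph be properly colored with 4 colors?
A valid 4-coloring: color 1: [9, 12, 15, 16, 18, 19]; color 2: [10, 11, 14, 17, 20, 21]; color 3: [13].
(χ(G) = 3 ≤ 4.)

Yes, G is 4-colorable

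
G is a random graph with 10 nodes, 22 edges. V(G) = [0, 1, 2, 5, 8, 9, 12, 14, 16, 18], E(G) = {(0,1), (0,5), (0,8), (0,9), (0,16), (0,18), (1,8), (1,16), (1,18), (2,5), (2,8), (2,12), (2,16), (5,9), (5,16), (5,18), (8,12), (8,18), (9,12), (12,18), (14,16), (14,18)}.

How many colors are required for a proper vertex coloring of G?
Clique number ω(G) = 4 (lower bound: χ ≥ ω).
The clique on [0, 1, 8, 18] has size 4, forcing χ ≥ 4, and the coloring below uses 4 colors, so χ(G) = 4.
A valid 4-coloring: color 1: [0, 2, 14]; color 2: [9, 16, 18]; color 3: [5, 8]; color 4: [1, 12].

χ(G) = 4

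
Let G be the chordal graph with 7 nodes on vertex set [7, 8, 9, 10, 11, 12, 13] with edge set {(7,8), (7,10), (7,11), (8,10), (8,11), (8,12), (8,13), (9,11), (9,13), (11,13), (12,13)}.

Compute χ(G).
χ(G) = 3

Clique number ω(G) = 3 (lower bound: χ ≥ ω).
The clique on [8, 12, 13] has size 3, forcing χ ≥ 3, and the coloring below uses 3 colors, so χ(G) = 3.
A valid 3-coloring: color 1: [8, 9]; color 2: [7, 13]; color 3: [10, 11, 12].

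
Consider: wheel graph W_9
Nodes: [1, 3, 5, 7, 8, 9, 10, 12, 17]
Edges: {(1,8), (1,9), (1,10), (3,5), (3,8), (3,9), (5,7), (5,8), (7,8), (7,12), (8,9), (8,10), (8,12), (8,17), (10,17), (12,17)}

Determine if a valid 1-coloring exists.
The clique on vertices [1, 8, 9] has size 3 > 1, so it alone needs 3 colors.

No, G is not 1-colorable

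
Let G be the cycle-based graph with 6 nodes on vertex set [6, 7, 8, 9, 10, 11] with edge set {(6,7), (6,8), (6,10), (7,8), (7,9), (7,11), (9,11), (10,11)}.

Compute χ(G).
χ(G) = 3

Clique number ω(G) = 3 (lower bound: χ ≥ ω).
The clique on [6, 7, 8] has size 3, forcing χ ≥ 3, and the coloring below uses 3 colors, so χ(G) = 3.
A valid 3-coloring: color 1: [7, 10]; color 2: [6, 11]; color 3: [8, 9].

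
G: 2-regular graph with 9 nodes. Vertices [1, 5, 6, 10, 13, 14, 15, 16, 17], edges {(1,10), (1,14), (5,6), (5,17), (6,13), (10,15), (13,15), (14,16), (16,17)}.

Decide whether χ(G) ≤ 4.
A valid 4-coloring: color 1: [1, 6, 15, 16]; color 2: [10, 13, 14, 17]; color 3: [5].
(χ(G) = 3 ≤ 4.)

Yes, G is 4-colorable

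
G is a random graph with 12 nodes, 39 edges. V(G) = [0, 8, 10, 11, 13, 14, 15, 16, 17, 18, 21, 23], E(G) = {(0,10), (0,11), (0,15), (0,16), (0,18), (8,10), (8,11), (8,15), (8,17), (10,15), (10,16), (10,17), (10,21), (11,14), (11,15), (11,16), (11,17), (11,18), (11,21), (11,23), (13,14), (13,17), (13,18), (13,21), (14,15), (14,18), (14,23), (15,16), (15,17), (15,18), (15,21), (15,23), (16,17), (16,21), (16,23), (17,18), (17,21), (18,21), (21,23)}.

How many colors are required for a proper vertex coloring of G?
Clique number ω(G) = 5 (lower bound: χ ≥ ω).
The clique on [10, 15, 16, 17, 21] has size 5, forcing χ ≥ 5, and the coloring below uses 5 colors, so χ(G) = 5.
A valid 5-coloring: color 1: [13, 15]; color 2: [10, 11]; color 3: [0, 8, 14, 21]; color 4: [17, 23]; color 5: [16, 18].

χ(G) = 5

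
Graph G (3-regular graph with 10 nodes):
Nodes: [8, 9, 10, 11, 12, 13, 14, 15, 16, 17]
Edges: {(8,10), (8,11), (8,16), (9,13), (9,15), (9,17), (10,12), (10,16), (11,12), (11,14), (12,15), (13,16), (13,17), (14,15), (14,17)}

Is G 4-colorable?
Yes, G is 4-colorable

A valid 4-coloring: color 1: [8, 9, 12, 14]; color 2: [10, 11, 13, 15]; color 3: [16, 17].
(χ(G) = 3 ≤ 4.)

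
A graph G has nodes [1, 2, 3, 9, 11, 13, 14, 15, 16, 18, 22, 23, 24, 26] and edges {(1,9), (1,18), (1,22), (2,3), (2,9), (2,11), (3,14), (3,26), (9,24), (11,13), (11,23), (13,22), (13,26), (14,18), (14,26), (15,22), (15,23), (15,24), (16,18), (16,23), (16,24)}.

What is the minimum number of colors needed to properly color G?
Clique number ω(G) = 3 (lower bound: χ ≥ ω).
The clique on [3, 14, 26] has size 3, forcing χ ≥ 3, and the coloring below uses 3 colors, so χ(G) = 3.
A valid 3-coloring: color 1: [9, 11, 18, 22, 26]; color 2: [1, 2, 13, 14, 15, 16]; color 3: [3, 23, 24].

χ(G) = 3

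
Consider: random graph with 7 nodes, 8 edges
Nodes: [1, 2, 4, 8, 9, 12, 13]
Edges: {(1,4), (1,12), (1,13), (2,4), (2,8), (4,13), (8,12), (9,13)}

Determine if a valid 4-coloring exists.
Yes, G is 4-colorable

A valid 4-coloring: color 1: [2, 12, 13]; color 2: [1, 8, 9]; color 3: [4].
(χ(G) = 3 ≤ 4.)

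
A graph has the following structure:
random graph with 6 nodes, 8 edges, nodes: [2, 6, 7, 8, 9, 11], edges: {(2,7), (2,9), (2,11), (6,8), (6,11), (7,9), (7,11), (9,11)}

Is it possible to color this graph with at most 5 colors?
A valid 5-coloring: color 1: [8, 11]; color 2: [6, 9]; color 3: [7]; color 4: [2].
(χ(G) = 4 ≤ 5.)

Yes, G is 5-colorable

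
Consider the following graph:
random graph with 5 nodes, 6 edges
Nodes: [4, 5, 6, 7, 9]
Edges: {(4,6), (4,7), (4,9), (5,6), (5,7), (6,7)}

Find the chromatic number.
Clique number ω(G) = 3 (lower bound: χ ≥ ω).
The clique on [4, 6, 7] has size 3, forcing χ ≥ 3, and the coloring below uses 3 colors, so χ(G) = 3.
A valid 3-coloring: color 1: [6, 9]; color 2: [7]; color 3: [4, 5].

χ(G) = 3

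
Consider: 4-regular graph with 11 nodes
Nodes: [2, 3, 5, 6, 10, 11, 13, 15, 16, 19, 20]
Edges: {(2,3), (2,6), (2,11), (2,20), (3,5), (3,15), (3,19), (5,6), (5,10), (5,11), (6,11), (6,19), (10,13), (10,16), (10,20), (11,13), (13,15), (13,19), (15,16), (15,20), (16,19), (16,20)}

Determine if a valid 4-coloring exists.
Yes, G is 4-colorable

A valid 4-coloring: color 1: [2, 10, 15, 19]; color 2: [3, 6, 13, 20]; color 3: [11, 16]; color 4: [5].
(χ(G) = 3 ≤ 4.)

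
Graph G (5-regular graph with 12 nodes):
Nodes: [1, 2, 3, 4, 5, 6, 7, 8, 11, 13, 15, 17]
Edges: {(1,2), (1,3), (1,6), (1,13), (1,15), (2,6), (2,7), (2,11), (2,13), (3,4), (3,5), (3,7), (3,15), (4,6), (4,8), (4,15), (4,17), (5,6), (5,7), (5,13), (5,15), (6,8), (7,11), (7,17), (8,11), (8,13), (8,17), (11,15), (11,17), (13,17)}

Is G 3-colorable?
No, G is not 3-colorable

Suppose a proper 3-coloring c exists. The clique [1, 2, 6] takes 3 distinct colors; by symmetry let c(1) = 1, c(2) = 2, c(6) = 3.
- Vertex 13: neighbors [1, 2] already have colors [1, 2] ⇒ c(13) = 3.
- Vertex 3: neighbors [1] already have colors [1]; try each remaining color.
- Case c(3) = 2:
  - Vertex 4: neighbors [3, 6] already have colors [2, 3] ⇒ c(4) = 1.
  - Vertex 17: neighbors [4, 13] already have colors [1, 3] ⇒ c(17) = 2.
  - Vertex 8: neighbors [4, 17, 6] already have colors [1, 2, 3] — all 3 colors blocked. Contradiction.
- Case c(3) = 3:
  - Vertex 7: neighbors [2, 3] already have colors [2, 3] ⇒ c(7) = 1.
  - Vertex 11: neighbors [7, 2] already have colors [1, 2] ⇒ c(11) = 3.
  - Vertex 15: neighbors [1, 3] already have colors [1, 3] ⇒ c(15) = 2.
  - Vertex 5: neighbors [7, 15, 3] already have colors [1, 2, 3] — all 3 colors blocked. Contradiction.
Every case ends in a contradiction, so G has no proper 3-coloring (χ ≥ 4).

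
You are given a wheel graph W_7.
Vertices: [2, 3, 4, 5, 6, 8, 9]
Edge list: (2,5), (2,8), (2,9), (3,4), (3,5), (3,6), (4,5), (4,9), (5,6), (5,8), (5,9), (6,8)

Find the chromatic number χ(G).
Clique number ω(G) = 3 (lower bound: χ ≥ ω).
The clique on [2, 5, 8] has size 3, forcing χ ≥ 3, and the coloring below uses 3 colors, so χ(G) = 3.
A valid 3-coloring: color 1: [5]; color 2: [3, 8, 9]; color 3: [2, 4, 6].

χ(G) = 3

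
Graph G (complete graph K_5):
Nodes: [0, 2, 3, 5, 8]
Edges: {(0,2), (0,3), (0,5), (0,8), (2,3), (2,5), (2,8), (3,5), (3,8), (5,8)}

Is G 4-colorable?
The clique on vertices [0, 2, 3, 5, 8] has size 5 > 4, so it alone needs 5 colors.

No, G is not 4-colorable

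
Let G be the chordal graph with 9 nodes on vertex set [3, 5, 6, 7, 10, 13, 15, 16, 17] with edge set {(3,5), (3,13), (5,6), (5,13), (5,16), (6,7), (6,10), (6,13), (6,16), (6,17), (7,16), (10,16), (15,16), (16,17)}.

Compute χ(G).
χ(G) = 3

Clique number ω(G) = 3 (lower bound: χ ≥ ω).
The clique on [3, 5, 13] has size 3, forcing χ ≥ 3, and the coloring below uses 3 colors, so χ(G) = 3.
A valid 3-coloring: color 1: [13, 16]; color 2: [3, 6, 15]; color 3: [5, 7, 10, 17].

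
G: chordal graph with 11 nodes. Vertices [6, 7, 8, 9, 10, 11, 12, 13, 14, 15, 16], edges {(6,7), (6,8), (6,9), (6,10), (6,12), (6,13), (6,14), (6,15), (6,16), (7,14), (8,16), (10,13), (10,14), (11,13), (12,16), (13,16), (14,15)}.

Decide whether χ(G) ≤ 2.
No, G is not 2-colorable

The clique on vertices [6, 8, 16] has size 3 > 2, so it alone needs 3 colors.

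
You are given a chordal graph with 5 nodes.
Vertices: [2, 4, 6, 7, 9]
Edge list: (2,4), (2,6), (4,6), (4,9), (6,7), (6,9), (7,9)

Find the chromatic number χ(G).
χ(G) = 3

Clique number ω(G) = 3 (lower bound: χ ≥ ω).
The clique on [4, 6, 9] has size 3, forcing χ ≥ 3, and the coloring below uses 3 colors, so χ(G) = 3.
A valid 3-coloring: color 1: [6]; color 2: [2, 9]; color 3: [4, 7].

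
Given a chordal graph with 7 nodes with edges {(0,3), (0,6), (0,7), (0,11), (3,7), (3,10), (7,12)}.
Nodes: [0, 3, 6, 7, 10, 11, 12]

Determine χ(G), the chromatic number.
χ(G) = 3

Clique number ω(G) = 3 (lower bound: χ ≥ ω).
The clique on [0, 3, 7] has size 3, forcing χ ≥ 3, and the coloring below uses 3 colors, so χ(G) = 3.
A valid 3-coloring: color 1: [0, 10, 12]; color 2: [6, 7, 11]; color 3: [3].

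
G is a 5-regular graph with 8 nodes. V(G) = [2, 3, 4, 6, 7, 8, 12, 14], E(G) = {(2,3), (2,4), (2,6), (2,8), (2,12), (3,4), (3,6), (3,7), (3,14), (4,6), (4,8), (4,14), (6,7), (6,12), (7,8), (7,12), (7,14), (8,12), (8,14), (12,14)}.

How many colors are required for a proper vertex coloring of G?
Clique number ω(G) = 4 (lower bound: χ ≥ ω).
The clique on [2, 3, 4, 6] has size 4, forcing χ ≥ 4, and the coloring below uses 4 colors, so χ(G) = 4.
A valid 4-coloring: color 1: [3, 12]; color 2: [2, 14]; color 3: [4, 7]; color 4: [6, 8].

χ(G) = 4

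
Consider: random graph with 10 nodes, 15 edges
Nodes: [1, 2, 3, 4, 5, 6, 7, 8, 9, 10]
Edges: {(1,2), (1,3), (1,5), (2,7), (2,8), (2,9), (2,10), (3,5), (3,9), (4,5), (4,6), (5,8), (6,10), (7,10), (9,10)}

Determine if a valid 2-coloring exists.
No, G is not 2-colorable

The clique on vertices [2, 9, 10] has size 3 > 2, so it alone needs 3 colors.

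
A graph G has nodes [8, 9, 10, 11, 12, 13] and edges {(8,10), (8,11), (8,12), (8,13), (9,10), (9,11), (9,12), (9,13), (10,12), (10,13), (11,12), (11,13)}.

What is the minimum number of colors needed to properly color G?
Clique number ω(G) = 3 (lower bound: χ ≥ ω).
The clique on [8, 10, 12] has size 3, forcing χ ≥ 3, and the coloring below uses 3 colors, so χ(G) = 3.
A valid 3-coloring: color 1: [8, 9]; color 2: [10, 11]; color 3: [12, 13].

χ(G) = 3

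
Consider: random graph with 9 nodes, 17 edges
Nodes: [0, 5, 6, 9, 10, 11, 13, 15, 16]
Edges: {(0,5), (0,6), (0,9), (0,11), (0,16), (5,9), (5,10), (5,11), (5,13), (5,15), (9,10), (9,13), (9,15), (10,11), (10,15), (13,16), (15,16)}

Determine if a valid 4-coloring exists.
Yes, G is 4-colorable

A valid 4-coloring: color 1: [5, 6, 16]; color 2: [0, 13, 15]; color 3: [9, 11]; color 4: [10].
(χ(G) = 4 ≤ 4.)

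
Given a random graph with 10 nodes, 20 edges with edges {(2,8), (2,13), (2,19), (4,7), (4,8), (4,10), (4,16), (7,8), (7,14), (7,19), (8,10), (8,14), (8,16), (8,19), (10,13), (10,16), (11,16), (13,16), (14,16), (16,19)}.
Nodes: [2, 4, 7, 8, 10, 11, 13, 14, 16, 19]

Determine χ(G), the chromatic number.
Clique number ω(G) = 4 (lower bound: χ ≥ ω).
The clique on [4, 8, 10, 16] has size 4, forcing χ ≥ 4, and the coloring below uses 4 colors, so χ(G) = 4.
A valid 4-coloring: color 1: [8, 11, 13]; color 2: [2, 7, 16]; color 3: [10, 14, 19]; color 4: [4].

χ(G) = 4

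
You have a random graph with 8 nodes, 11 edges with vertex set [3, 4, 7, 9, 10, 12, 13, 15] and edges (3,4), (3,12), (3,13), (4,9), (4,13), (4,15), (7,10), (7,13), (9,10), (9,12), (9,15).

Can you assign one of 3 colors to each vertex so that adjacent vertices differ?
Yes, G is 3-colorable

A valid 3-coloring: color 1: [4, 7, 12]; color 2: [9, 13]; color 3: [3, 10, 15].
(χ(G) = 3 ≤ 3.)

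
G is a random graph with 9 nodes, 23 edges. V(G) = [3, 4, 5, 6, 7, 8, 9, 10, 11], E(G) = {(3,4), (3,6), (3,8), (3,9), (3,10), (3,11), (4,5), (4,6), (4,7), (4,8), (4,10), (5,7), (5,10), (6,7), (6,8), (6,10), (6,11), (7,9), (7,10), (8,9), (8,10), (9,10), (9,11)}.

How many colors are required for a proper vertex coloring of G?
χ(G) = 5

Clique number ω(G) = 5 (lower bound: χ ≥ ω).
The clique on [3, 4, 6, 8, 10] has size 5, forcing χ ≥ 5, and the coloring below uses 5 colors, so χ(G) = 5.
A valid 5-coloring: color 1: [10, 11]; color 2: [4, 9]; color 3: [3, 7]; color 4: [5, 6]; color 5: [8].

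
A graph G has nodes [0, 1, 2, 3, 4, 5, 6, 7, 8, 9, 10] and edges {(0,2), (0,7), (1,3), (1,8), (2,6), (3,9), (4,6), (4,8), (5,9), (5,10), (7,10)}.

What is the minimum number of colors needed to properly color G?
Clique number ω(G) = 2 (lower bound: χ ≥ ω).
Odd cycle [0, 2, 6, 4, 8, 1, 3, 9, 5, 10, 7] needs 3 colors (χ ≥ 3).
The coloring below uses 3 colors, so χ(G) = 3.
A valid 3-coloring: color 1: [0, 1, 4, 9, 10]; color 2: [2, 3, 5, 7, 8]; color 3: [6].

χ(G) = 3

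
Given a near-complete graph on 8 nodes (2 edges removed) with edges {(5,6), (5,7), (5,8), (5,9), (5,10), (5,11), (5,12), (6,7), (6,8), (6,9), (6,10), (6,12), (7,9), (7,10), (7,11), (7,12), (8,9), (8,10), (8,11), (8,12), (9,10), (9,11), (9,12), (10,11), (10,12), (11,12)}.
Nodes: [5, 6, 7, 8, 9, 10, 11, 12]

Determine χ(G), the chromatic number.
Clique number ω(G) = 6 (lower bound: χ ≥ ω).
The clique on [5, 8, 9, 10, 11, 12] has size 6, forcing χ ≥ 6, and the coloring below uses 6 colors, so χ(G) = 6.
A valid 6-coloring: color 1: [12]; color 2: [10]; color 3: [9]; color 4: [5]; color 5: [7, 8]; color 6: [6, 11].

χ(G) = 6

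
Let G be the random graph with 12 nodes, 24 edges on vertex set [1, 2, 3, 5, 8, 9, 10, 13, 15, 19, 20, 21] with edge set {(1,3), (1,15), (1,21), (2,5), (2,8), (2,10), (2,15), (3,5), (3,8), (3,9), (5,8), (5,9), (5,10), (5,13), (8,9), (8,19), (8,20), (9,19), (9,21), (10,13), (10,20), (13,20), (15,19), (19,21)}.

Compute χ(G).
Clique number ω(G) = 4 (lower bound: χ ≥ ω).
The clique on [3, 5, 8, 9] has size 4, forcing χ ≥ 4, and the coloring below uses 4 colors, so χ(G) = 4.
A valid 4-coloring: color 1: [1, 5, 19, 20]; color 2: [8, 10, 15, 21]; color 3: [2, 9, 13]; color 4: [3].

χ(G) = 4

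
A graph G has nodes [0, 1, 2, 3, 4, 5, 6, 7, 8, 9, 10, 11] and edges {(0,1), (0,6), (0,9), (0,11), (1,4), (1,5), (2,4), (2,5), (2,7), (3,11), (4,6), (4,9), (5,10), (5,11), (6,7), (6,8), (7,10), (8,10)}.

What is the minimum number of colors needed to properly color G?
Clique number ω(G) = 2 (lower bound: χ ≥ ω).
The graph is bipartite (no odd cycle), so 2 colors suffice: χ(G) = 2.
A valid 2-coloring: color 1: [1, 2, 6, 9, 10, 11]; color 2: [0, 3, 4, 5, 7, 8].

χ(G) = 2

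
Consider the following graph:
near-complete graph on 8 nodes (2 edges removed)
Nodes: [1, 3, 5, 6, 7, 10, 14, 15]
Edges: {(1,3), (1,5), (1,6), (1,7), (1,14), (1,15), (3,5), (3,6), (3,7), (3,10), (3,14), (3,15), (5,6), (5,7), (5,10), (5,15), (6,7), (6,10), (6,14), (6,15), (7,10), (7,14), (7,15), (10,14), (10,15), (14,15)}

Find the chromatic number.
χ(G) = 6

Clique number ω(G) = 6 (lower bound: χ ≥ ω).
The clique on [1, 3, 5, 6, 7, 15] has size 6, forcing χ ≥ 6, and the coloring below uses 6 colors, so χ(G) = 6.
A valid 6-coloring: color 1: [7]; color 2: [3]; color 3: [15]; color 4: [6]; color 5: [5, 14]; color 6: [1, 10].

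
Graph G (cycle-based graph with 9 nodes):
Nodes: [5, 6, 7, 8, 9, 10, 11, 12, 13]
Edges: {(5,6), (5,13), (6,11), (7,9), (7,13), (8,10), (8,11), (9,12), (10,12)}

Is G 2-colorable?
Odd cycle [9, 12, 10, 8, 11, 6, 5, 13, 7] needs 3 colors (χ ≥ 3).
Hence χ(G) ≥ 3 > 2, so no proper 2-coloring exists.

No, G is not 2-colorable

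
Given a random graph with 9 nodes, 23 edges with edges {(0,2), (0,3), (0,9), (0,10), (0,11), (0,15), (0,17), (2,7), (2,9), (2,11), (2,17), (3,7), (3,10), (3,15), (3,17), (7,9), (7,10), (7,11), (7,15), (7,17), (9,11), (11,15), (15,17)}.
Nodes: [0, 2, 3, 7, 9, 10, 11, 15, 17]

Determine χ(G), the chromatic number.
χ(G) = 4

Clique number ω(G) = 4 (lower bound: χ ≥ ω).
The clique on [0, 2, 9, 11] has size 4, forcing χ ≥ 4, and the coloring below uses 4 colors, so χ(G) = 4.
A valid 4-coloring: color 1: [0, 7]; color 2: [2, 10, 15]; color 3: [3, 11]; color 4: [9, 17].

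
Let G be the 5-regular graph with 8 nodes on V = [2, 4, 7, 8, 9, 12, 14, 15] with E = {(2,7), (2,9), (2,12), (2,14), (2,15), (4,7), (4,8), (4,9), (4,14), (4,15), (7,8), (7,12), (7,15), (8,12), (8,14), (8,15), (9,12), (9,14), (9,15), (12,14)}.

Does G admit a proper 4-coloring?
A valid 4-coloring: color 1: [7, 14]; color 2: [2, 4]; color 3: [8, 9]; color 4: [12, 15].
(χ(G) = 4 ≤ 4.)

Yes, G is 4-colorable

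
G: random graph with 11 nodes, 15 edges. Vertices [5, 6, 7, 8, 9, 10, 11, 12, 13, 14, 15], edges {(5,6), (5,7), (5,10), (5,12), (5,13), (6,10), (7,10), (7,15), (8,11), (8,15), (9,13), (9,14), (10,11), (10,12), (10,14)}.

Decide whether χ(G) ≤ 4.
Yes, G is 4-colorable

A valid 4-coloring: color 1: [8, 10, 13]; color 2: [5, 11, 14, 15]; color 3: [6, 7, 9, 12].
(χ(G) = 3 ≤ 4.)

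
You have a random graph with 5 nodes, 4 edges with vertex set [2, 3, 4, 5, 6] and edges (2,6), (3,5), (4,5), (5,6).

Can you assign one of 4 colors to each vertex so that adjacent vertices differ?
Yes, G is 4-colorable

A valid 4-coloring: color 1: [2, 5]; color 2: [3, 4, 6].
(χ(G) = 2 ≤ 4.)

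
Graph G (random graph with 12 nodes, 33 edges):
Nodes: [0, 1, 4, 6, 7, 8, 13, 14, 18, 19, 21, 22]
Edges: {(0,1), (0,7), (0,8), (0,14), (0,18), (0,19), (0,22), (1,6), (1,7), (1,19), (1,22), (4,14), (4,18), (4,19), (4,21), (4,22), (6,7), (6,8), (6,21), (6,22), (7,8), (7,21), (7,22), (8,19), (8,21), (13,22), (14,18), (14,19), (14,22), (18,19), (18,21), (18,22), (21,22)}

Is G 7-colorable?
A valid 7-coloring: color 1: [19, 22]; color 2: [0, 4, 6, 13]; color 3: [7, 18]; color 4: [1, 14, 21]; color 5: [8].
(χ(G) = 5 ≤ 7.)

Yes, G is 7-colorable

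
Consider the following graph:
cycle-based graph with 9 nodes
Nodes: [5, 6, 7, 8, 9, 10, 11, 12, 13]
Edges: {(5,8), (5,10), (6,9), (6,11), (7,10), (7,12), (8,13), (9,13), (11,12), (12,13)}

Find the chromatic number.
Clique number ω(G) = 2 (lower bound: χ ≥ ω).
Odd cycle [9, 13, 12, 11, 6] needs 3 colors (χ ≥ 3).
The coloring below uses 3 colors, so χ(G) = 3.
A valid 3-coloring: color 1: [5, 7, 11, 13]; color 2: [6, 8, 10, 12]; color 3: [9].

χ(G) = 3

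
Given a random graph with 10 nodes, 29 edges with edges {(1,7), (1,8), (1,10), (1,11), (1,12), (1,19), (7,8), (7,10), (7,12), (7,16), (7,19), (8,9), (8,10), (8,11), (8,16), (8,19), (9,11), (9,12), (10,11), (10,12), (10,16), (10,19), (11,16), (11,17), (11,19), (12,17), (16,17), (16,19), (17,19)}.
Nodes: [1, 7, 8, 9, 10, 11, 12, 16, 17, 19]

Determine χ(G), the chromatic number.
Clique number ω(G) = 5 (lower bound: χ ≥ ω).
The clique on [8, 10, 11, 16, 19] has size 5, forcing χ ≥ 5, and the coloring below uses 5 colors, so χ(G) = 5.
A valid 5-coloring: color 1: [7, 11]; color 2: [8, 12]; color 3: [9, 10, 17]; color 4: [19]; color 5: [1, 16].

χ(G) = 5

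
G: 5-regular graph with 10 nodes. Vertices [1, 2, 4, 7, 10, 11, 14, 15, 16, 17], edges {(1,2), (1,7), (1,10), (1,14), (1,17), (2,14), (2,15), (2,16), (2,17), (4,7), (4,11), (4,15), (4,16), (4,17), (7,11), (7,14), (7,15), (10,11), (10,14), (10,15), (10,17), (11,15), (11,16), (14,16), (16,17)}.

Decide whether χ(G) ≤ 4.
A valid 4-coloring: color 1: [1, 15, 16]; color 2: [2, 7, 10]; color 3: [4, 14]; color 4: [11, 17].
(χ(G) = 4 ≤ 4.)

Yes, G is 4-colorable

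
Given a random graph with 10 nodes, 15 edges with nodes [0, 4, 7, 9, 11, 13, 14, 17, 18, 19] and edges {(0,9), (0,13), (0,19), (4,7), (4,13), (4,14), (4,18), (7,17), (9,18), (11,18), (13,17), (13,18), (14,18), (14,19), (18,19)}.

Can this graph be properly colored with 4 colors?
A valid 4-coloring: color 1: [0, 17, 18]; color 2: [4, 9, 11, 19]; color 3: [7, 13, 14].
(χ(G) = 3 ≤ 4.)

Yes, G is 4-colorable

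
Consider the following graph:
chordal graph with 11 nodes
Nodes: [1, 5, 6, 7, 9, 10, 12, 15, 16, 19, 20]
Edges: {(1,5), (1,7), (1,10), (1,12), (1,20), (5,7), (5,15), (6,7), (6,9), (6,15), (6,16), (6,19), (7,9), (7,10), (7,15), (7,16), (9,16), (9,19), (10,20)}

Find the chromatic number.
Clique number ω(G) = 4 (lower bound: χ ≥ ω).
The clique on [6, 7, 9, 16] has size 4, forcing χ ≥ 4, and the coloring below uses 4 colors, so χ(G) = 4.
A valid 4-coloring: color 1: [7, 12, 19, 20]; color 2: [5, 6, 10]; color 3: [1, 9, 15]; color 4: [16].

χ(G) = 4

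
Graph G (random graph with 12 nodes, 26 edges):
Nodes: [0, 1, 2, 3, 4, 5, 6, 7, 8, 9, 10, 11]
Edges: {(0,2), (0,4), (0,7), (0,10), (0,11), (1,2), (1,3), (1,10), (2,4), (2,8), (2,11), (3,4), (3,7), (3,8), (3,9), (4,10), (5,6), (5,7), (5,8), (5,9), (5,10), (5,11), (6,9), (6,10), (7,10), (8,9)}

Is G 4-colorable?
A valid 4-coloring: color 1: [2, 9, 10]; color 2: [0, 3, 5]; color 3: [1, 4, 6, 7, 8, 11].
(χ(G) = 3 ≤ 4.)

Yes, G is 4-colorable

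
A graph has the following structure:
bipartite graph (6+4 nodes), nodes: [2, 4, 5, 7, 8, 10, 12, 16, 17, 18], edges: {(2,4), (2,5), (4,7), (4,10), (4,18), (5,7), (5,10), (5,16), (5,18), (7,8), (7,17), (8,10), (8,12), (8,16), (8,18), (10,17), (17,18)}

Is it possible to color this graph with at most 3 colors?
A valid 3-coloring: color 1: [4, 5, 8, 17]; color 2: [2, 7, 10, 12, 16, 18].
(χ(G) = 2 ≤ 3.)

Yes, G is 3-colorable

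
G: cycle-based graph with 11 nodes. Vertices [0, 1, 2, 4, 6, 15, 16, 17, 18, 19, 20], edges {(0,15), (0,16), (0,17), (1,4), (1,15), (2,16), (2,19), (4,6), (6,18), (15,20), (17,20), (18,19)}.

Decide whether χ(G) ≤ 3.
Yes, G is 3-colorable

A valid 3-coloring: color 1: [2, 4, 15, 17, 18]; color 2: [0, 1, 6, 19, 20]; color 3: [16].
(χ(G) = 3 ≤ 3.)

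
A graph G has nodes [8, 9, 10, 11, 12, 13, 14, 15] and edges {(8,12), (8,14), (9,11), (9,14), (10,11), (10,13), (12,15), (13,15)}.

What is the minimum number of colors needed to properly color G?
χ(G) = 2

Clique number ω(G) = 2 (lower bound: χ ≥ ω).
The graph is bipartite (no odd cycle), so 2 colors suffice: χ(G) = 2.
A valid 2-coloring: color 1: [11, 12, 13, 14]; color 2: [8, 9, 10, 15].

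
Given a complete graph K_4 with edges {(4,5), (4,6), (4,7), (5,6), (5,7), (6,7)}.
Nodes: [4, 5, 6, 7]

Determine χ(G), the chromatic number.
Clique number ω(G) = 4 (lower bound: χ ≥ ω).
The clique on [4, 5, 6, 7] has size 4, forcing χ ≥ 4, and the coloring below uses 4 colors, so χ(G) = 4.
A valid 4-coloring: color 1: [7]; color 2: [5]; color 3: [6]; color 4: [4].

χ(G) = 4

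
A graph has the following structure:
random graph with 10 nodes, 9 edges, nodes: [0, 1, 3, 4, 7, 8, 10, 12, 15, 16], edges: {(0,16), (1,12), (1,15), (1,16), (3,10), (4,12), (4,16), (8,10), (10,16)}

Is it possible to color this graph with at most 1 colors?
Edge (3,10) forces its endpoints to differ, so 1 color is not enough.

No, G is not 1-colorable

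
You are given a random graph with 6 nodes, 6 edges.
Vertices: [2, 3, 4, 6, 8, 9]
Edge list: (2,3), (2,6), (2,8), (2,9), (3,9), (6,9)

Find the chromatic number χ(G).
χ(G) = 3

Clique number ω(G) = 3 (lower bound: χ ≥ ω).
The clique on [2, 3, 9] has size 3, forcing χ ≥ 3, and the coloring below uses 3 colors, so χ(G) = 3.
A valid 3-coloring: color 1: [2, 4]; color 2: [8, 9]; color 3: [3, 6].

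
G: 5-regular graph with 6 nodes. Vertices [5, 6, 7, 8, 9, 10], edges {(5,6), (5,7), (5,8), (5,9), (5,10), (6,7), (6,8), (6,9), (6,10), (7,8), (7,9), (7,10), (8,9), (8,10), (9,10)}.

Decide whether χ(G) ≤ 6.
Yes, G is 6-colorable

A valid 6-coloring: color 1: [8]; color 2: [10]; color 3: [9]; color 4: [7]; color 5: [5]; color 6: [6].
(χ(G) = 6 ≤ 6.)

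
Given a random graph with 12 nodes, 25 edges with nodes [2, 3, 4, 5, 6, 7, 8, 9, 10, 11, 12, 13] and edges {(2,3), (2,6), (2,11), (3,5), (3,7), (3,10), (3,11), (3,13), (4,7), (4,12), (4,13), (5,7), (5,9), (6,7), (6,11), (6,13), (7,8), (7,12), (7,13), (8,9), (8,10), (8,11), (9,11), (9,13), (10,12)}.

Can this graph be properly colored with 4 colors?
Yes, G is 4-colorable

A valid 4-coloring: color 1: [7, 10, 11]; color 2: [3, 4, 6, 9]; color 3: [2, 5, 8, 12, 13].
(χ(G) = 3 ≤ 4.)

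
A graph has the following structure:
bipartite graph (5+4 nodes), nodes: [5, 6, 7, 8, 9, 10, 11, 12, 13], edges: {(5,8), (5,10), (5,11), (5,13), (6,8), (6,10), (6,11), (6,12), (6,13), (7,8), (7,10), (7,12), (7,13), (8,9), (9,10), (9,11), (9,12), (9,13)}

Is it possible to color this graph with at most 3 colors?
Yes, G is 3-colorable

A valid 3-coloring: color 1: [5, 6, 7, 9]; color 2: [8, 10, 11, 12, 13].
(χ(G) = 2 ≤ 3.)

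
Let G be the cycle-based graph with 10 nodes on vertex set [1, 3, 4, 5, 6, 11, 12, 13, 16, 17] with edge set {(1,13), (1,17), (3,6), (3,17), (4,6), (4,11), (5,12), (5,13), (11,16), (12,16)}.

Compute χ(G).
Clique number ω(G) = 2 (lower bound: χ ≥ ω).
The graph is bipartite (no odd cycle), so 2 colors suffice: χ(G) = 2.
A valid 2-coloring: color 1: [6, 11, 12, 13, 17]; color 2: [1, 3, 4, 5, 16].

χ(G) = 2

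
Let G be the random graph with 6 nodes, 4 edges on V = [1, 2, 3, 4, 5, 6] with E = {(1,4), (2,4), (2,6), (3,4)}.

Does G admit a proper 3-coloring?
A valid 3-coloring: color 1: [4, 5, 6]; color 2: [1, 2, 3].
(χ(G) = 2 ≤ 3.)

Yes, G is 3-colorable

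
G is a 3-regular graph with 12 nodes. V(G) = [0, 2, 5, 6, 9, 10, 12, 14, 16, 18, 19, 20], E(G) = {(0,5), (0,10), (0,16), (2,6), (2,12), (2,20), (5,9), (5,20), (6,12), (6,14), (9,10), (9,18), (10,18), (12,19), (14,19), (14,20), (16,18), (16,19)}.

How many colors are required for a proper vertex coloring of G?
Clique number ω(G) = 3 (lower bound: χ ≥ ω).
The clique on [2, 6, 12] has size 3, forcing χ ≥ 3, and the coloring below uses 3 colors, so χ(G) = 3.
A valid 3-coloring: color 1: [5, 6, 18, 19]; color 2: [0, 9, 12, 20]; color 3: [2, 10, 14, 16].

χ(G) = 3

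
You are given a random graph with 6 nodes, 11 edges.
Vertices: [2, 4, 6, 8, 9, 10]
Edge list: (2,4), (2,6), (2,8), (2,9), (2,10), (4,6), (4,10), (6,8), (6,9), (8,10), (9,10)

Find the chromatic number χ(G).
Clique number ω(G) = 3 (lower bound: χ ≥ ω).
The clique on [2, 8, 10] has size 3, forcing χ ≥ 3, and the coloring below uses 3 colors, so χ(G) = 3.
A valid 3-coloring: color 1: [2]; color 2: [6, 10]; color 3: [4, 8, 9].

χ(G) = 3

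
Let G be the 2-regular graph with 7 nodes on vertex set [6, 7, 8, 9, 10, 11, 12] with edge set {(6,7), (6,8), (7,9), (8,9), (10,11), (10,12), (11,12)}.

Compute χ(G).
χ(G) = 3

Clique number ω(G) = 3 (lower bound: χ ≥ ω).
The clique on [10, 11, 12] has size 3, forcing χ ≥ 3, and the coloring below uses 3 colors, so χ(G) = 3.
A valid 3-coloring: color 1: [7, 8, 11]; color 2: [6, 9, 12]; color 3: [10].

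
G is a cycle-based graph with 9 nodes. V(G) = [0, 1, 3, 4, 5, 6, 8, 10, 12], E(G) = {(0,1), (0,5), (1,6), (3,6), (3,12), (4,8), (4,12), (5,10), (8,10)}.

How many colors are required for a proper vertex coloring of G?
χ(G) = 3

Clique number ω(G) = 2 (lower bound: χ ≥ ω).
Odd cycle [12, 3, 6, 1, 0, 5, 10, 8, 4] needs 3 colors (χ ≥ 3).
The coloring below uses 3 colors, so χ(G) = 3.
A valid 3-coloring: color 1: [0, 6, 8, 12]; color 2: [1, 3, 4, 5]; color 3: [10].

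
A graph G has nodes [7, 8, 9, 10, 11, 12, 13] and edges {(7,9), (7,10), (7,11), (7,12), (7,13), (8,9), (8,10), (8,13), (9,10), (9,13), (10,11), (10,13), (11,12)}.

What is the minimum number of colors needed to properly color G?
χ(G) = 4

Clique number ω(G) = 4 (lower bound: χ ≥ ω).
The clique on [8, 9, 10, 13] has size 4, forcing χ ≥ 4, and the coloring below uses 4 colors, so χ(G) = 4.
A valid 4-coloring: color 1: [7, 8]; color 2: [10, 12]; color 3: [11, 13]; color 4: [9].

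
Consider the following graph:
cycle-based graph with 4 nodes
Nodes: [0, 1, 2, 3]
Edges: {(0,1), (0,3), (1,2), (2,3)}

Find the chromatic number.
Clique number ω(G) = 2 (lower bound: χ ≥ ω).
The graph is bipartite (no odd cycle), so 2 colors suffice: χ(G) = 2.
A valid 2-coloring: color 1: [0, 2]; color 2: [1, 3].

χ(G) = 2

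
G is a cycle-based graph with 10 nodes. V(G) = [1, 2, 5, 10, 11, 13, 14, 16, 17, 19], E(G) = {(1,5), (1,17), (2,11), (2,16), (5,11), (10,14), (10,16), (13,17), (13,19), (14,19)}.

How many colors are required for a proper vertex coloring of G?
Clique number ω(G) = 2 (lower bound: χ ≥ ω).
The graph is bipartite (no odd cycle), so 2 colors suffice: χ(G) = 2.
A valid 2-coloring: color 1: [2, 5, 10, 17, 19]; color 2: [1, 11, 13, 14, 16].

χ(G) = 2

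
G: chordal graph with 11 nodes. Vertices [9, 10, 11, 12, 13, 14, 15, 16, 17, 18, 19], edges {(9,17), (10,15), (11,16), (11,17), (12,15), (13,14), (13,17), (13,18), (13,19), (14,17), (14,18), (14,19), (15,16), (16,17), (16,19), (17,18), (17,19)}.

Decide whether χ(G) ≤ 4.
A valid 4-coloring: color 1: [15, 17]; color 2: [9, 10, 12, 13, 16]; color 3: [11, 18, 19]; color 4: [14].
(χ(G) = 4 ≤ 4.)

Yes, G is 4-colorable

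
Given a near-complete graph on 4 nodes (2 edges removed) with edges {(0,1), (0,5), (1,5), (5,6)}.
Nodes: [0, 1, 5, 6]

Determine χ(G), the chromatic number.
χ(G) = 3

Clique number ω(G) = 3 (lower bound: χ ≥ ω).
The clique on [0, 1, 5] has size 3, forcing χ ≥ 3, and the coloring below uses 3 colors, so χ(G) = 3.
A valid 3-coloring: color 1: [5]; color 2: [1, 6]; color 3: [0].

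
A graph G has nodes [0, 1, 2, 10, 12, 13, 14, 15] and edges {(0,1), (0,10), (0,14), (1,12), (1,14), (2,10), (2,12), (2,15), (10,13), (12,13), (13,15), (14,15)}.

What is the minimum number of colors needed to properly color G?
χ(G) = 3

Clique number ω(G) = 3 (lower bound: χ ≥ ω).
The clique on [0, 1, 14] has size 3, forcing χ ≥ 3, and the coloring below uses 3 colors, so χ(G) = 3.
A valid 3-coloring: color 1: [2, 13, 14]; color 2: [0, 12, 15]; color 3: [1, 10].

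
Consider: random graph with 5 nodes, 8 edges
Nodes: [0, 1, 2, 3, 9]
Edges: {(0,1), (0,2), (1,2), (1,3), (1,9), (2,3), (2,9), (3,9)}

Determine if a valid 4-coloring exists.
Yes, G is 4-colorable

A valid 4-coloring: color 1: [1]; color 2: [2]; color 3: [0, 3]; color 4: [9].
(χ(G) = 4 ≤ 4.)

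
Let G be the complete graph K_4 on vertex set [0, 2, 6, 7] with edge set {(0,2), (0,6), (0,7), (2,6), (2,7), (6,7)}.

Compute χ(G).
Clique number ω(G) = 4 (lower bound: χ ≥ ω).
The clique on [0, 2, 6, 7] has size 4, forcing χ ≥ 4, and the coloring below uses 4 colors, so χ(G) = 4.
A valid 4-coloring: color 1: [6]; color 2: [2]; color 3: [7]; color 4: [0].

χ(G) = 4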